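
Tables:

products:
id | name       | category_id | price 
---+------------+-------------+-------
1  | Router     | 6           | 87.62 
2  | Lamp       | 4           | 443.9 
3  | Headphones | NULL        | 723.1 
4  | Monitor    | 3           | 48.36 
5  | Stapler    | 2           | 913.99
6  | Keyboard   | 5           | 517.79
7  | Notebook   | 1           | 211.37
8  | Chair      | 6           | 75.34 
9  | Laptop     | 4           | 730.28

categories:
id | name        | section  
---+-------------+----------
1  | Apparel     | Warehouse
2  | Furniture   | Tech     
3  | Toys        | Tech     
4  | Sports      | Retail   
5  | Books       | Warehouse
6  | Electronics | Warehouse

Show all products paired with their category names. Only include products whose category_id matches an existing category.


INNER JOIN keeps only products rows whose category_id matches an id in categories. Walk through each product:
  - product 1 (Router): category_id=6 -> matches Electronics
  - product 2 (Lamp): category_id=4 -> matches Sports
  - product 3 (Headphones): category_id=NULL, no match -> dropped
  - product 4 (Monitor): category_id=3 -> matches Toys
  - product 5 (Stapler): category_id=2 -> matches Furniture
  - product 6 (Keyboard): category_id=5 -> matches Books
  - product 7 (Notebook): category_id=1 -> matches Apparel
  - product 8 (Chair): category_id=6 -> matches Electronics
  - product 9 (Laptop): category_id=4 -> matches Sports
So 1 of 9 rows is dropped.

SQL:
SELECT a.name, b.name AS category
FROM products a
INNER JOIN categories b ON a.category_id = b.id

Result:
name     | category   
---------+------------
Router   | Electronics
Lamp     | Sports     
Monitor  | Toys       
Stapler  | Furniture  
Keyboard | Books      
Notebook | Apparel    
Chair    | Electronics
Laptop   | Sports     


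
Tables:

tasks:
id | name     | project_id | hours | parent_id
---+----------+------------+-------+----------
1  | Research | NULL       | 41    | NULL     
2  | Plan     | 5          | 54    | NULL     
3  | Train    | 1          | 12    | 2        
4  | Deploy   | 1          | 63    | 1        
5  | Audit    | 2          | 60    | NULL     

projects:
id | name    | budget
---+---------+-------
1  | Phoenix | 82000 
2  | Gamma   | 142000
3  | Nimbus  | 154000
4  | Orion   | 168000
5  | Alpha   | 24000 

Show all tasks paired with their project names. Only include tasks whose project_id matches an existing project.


INNER JOIN keeps only tasks rows whose project_id matches an id in projects. Walk through each task:
  - task 1 (Research): project_id=NULL, no match -> dropped
  - task 2 (Plan): project_id=5 -> matches Alpha
  - task 3 (Train): project_id=1 -> matches Phoenix
  - task 4 (Deploy): project_id=1 -> matches Phoenix
  - task 5 (Audit): project_id=2 -> matches Gamma
So 1 of 5 rows is dropped.

SQL:
SELECT a.name, b.name AS project
FROM tasks a
INNER JOIN projects b ON a.project_id = b.id

Result:
name   | project
-------+--------
Plan   | Alpha  
Train  | Phoenix
Deploy | Phoenix
Audit  | Gamma  


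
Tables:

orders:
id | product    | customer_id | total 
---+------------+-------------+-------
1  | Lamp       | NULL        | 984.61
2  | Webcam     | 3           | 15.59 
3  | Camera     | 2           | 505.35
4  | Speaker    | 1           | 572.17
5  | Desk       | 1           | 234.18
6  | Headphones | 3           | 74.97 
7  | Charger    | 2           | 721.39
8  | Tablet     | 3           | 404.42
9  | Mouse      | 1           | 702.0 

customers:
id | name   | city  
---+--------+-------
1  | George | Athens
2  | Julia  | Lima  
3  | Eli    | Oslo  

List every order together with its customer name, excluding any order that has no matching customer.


INNER JOIN keeps only orders rows whose customer_id matches an id in customers. Walk through each order:
  - order 1 (Lamp): customer_id=NULL, no match -> dropped
  - order 2 (Webcam): customer_id=3 -> matches Eli
  - order 3 (Camera): customer_id=2 -> matches Julia
  - order 4 (Speaker): customer_id=1 -> matches George
  - order 5 (Desk): customer_id=1 -> matches George
  - order 6 (Headphones): customer_id=3 -> matches Eli
  - order 7 (Charger): customer_id=2 -> matches Julia
  - order 8 (Tablet): customer_id=3 -> matches Eli
  - order 9 (Mouse): customer_id=1 -> matches George
So 1 of 9 rows is dropped.

SQL:
SELECT a.product, b.name AS customer
FROM orders a
INNER JOIN customers b ON a.customer_id = b.id

Result:
product    | customer
-----------+---------
Webcam     | Eli     
Camera     | Julia   
Speaker    | George  
Desk       | George  
Headphones | Eli     
Charger    | Julia   
Tablet     | Eli     
Mouse      | George  


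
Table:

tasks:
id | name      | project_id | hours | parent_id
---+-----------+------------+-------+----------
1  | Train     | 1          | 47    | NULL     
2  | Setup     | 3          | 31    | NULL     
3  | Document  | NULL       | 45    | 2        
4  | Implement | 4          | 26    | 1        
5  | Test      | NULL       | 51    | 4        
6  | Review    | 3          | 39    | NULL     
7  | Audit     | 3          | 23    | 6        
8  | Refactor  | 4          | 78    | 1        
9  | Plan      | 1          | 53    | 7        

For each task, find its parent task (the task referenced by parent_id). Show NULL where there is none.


This is a self-join: tasks is joined to a second copy of itself, matching each row's parent_id to another row's id. Use LEFT JOIN so rows with parent_id=NULL are kept.
  - task 1 (Train): parent_id=NULL -> NULL
  - task 2 (Setup): parent_id=NULL -> NULL
  - task 3 (Document): parent_id=2 -> Setup
  - task 4 (Implement): parent_id=1 -> Train
  - task 5 (Test): parent_id=4 -> Implement
  - task 6 (Review): parent_id=NULL -> NULL
  - task 7 (Audit): parent_id=6 -> Review
  - task 8 (Refactor): parent_id=1 -> Train
  - task 9 (Plan): parent_id=7 -> Audit

SQL:
SELECT a.name AS item, b.name AS parent
FROM tasks a
LEFT JOIN tasks b ON a.parent_id = b.id

Result:
item      | parent   
----------+----------
Train     | NULL     
Setup     | NULL     
Document  | Setup    
Implement | Train    
Test      | Implement
Review    | NULL     
Audit     | Review   
Refactor  | Train    
Plan      | Audit    


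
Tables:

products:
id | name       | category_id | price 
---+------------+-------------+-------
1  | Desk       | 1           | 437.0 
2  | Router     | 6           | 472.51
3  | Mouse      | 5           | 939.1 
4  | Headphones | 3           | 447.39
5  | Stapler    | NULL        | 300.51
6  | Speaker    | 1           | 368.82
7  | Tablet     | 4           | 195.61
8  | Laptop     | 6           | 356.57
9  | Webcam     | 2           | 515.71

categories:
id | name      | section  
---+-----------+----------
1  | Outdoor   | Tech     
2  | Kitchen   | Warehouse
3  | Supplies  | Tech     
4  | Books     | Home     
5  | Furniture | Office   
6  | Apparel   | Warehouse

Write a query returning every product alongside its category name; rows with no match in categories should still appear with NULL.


LEFT JOIN keeps every row from products (the left table); where category_id has no match in categories, the category columns become NULL. Walk through each product:
  - product 1 (Desk): category_id=1 -> matches Outdoor
  - product 2 (Router): category_id=6 -> matches Apparel
  - product 3 (Mouse): category_id=5 -> matches Furniture
  - product 4 (Headphones): category_id=3 -> matches Supplies
  - product 5 (Stapler): category_id=NULL, no match -> kept with NULL
  - product 6 (Speaker): category_id=1 -> matches Outdoor
  - product 7 (Tablet): category_id=4 -> matches Books
  - product 8 (Laptop): category_id=6 -> matches Apparel
  - product 9 (Webcam): category_id=2 -> matches Kitchen
All 9 rows appear; 1 has NULL category.

SQL:
SELECT a.name, b.name AS category
FROM products a
LEFT JOIN categories b ON a.category_id = b.id

Result:
name       | category 
-----------+----------
Desk       | Outdoor  
Router     | Apparel  
Mouse      | Furniture
Headphones | Supplies 
Stapler    | NULL     
Speaker    | Outdoor  
Tablet     | Books    
Laptop     | Apparel  
Webcam     | Kitchen  


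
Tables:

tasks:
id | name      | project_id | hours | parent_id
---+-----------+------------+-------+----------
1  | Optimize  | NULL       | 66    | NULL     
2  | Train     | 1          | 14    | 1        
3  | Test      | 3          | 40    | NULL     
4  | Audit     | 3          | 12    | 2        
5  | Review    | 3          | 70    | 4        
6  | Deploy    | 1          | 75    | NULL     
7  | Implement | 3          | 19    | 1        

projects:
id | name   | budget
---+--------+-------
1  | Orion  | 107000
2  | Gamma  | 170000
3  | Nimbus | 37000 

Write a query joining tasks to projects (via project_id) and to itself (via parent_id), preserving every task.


Two LEFT JOINs from the same base table tasks: one to projects via project_id, one to tasks itself via parent_id. Both are LEFT so every task is preserved.
Match against projects:
  - task 1 (Optimize): project_id=NULL, no match -> kept with NULL
  - task 2 (Train): project_id=1 -> matches Orion
  - task 3 (Test): project_id=3 -> matches Nimbus
  - task 4 (Audit): project_id=3 -> matches Nimbus
  - task 5 (Review): project_id=3 -> matches Nimbus
  - task 6 (Deploy): project_id=1 -> matches Orion
  - task 7 (Implement): project_id=3 -> matches Nimbus
Match against tasks (self):
  - task 1 (Optimize): parent_id=NULL -> NULL
  - task 2 (Train): parent_id=1 -> Optimize
  - task 3 (Test): parent_id=NULL -> NULL
  - task 4 (Audit): parent_id=2 -> Train
  - task 5 (Review): parent_id=4 -> Audit
  - task 6 (Deploy): parent_id=NULL -> NULL
  - task 7 (Implement): parent_id=1 -> Optimize

SQL:
SELECT a.name, b.name AS project, c.name AS parent
FROM tasks a
LEFT JOIN projects b ON a.project_id = b.id
LEFT JOIN tasks c ON a.parent_id = c.id

Result:
name      | project | parent  
----------+---------+---------
Optimize  | NULL    | NULL    
Train     | Orion   | Optimize
Test      | Nimbus  | NULL    
Audit     | Nimbus  | Train   
Review    | Nimbus  | Audit   
Deploy    | Orion   | NULL    
Implement | Nimbus  | Optimize


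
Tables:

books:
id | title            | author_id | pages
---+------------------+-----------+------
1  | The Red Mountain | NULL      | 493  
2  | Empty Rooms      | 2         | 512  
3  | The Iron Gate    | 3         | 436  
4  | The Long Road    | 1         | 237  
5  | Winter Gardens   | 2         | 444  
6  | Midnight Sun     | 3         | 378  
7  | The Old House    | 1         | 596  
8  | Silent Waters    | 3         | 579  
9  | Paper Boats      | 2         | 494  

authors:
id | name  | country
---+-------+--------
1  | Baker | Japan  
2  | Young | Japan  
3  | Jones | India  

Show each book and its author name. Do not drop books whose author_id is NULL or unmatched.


LEFT JOIN keeps every row from books (the left table); where author_id has no match in authors, the author columns become NULL. Walk through each book:
  - book 1 (The Red Mountain): author_id=NULL, no match -> kept with NULL
  - book 2 (Empty Rooms): author_id=2 -> matches Young
  - book 3 (The Iron Gate): author_id=3 -> matches Jones
  - book 4 (The Long Road): author_id=1 -> matches Baker
  - book 5 (Winter Gardens): author_id=2 -> matches Young
  - book 6 (Midnight Sun): author_id=3 -> matches Jones
  - book 7 (The Old House): author_id=1 -> matches Baker
  - book 8 (Silent Waters): author_id=3 -> matches Jones
  - book 9 (Paper Boats): author_id=2 -> matches Young
All 9 rows appear; 1 has NULL author.

SQL:
SELECT a.title, b.name AS author
FROM books a
LEFT JOIN authors b ON a.author_id = b.id

Result:
title            | author
-----------------+-------
The Red Mountain | NULL  
Empty Rooms      | Young 
The Iron Gate    | Jones 
The Long Road    | Baker 
Winter Gardens   | Young 
Midnight Sun     | Jones 
The Old House    | Baker 
Silent Waters    | Jones 
Paper Boats      | Young 


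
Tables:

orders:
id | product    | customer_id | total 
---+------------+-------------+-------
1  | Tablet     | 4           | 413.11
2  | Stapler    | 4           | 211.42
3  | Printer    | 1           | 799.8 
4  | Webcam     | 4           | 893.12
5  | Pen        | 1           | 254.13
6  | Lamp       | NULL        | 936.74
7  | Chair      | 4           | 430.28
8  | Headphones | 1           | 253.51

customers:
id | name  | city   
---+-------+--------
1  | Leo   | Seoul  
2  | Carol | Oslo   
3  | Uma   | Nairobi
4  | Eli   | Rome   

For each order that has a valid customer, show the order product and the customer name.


INNER JOIN keeps only orders rows whose customer_id matches an id in customers. Walk through each order:
  - order 1 (Tablet): customer_id=4 -> matches Eli
  - order 2 (Stapler): customer_id=4 -> matches Eli
  - order 3 (Printer): customer_id=1 -> matches Leo
  - order 4 (Webcam): customer_id=4 -> matches Eli
  - order 5 (Pen): customer_id=1 -> matches Leo
  - order 6 (Lamp): customer_id=NULL, no match -> dropped
  - order 7 (Chair): customer_id=4 -> matches Eli
  - order 8 (Headphones): customer_id=1 -> matches Leo
So 1 of 8 rows is dropped.

SQL:
SELECT a.product, b.name AS customer
FROM orders a
INNER JOIN customers b ON a.customer_id = b.id

Result:
product    | customer
-----------+---------
Tablet     | Eli     
Stapler    | Eli     
Printer    | Leo     
Webcam     | Eli     
Pen        | Leo     
Chair      | Eli     
Headphones | Leo     


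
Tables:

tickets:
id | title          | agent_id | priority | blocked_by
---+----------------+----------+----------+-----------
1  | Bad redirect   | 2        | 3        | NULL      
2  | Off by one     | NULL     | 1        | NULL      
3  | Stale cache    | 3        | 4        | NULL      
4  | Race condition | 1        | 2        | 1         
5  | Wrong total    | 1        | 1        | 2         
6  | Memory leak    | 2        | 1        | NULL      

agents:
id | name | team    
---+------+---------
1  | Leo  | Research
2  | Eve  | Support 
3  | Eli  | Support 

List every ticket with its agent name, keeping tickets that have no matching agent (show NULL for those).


LEFT JOIN keeps every row from tickets (the left table); where agent_id has no match in agents, the agent columns become NULL. Walk through each ticket:
  - ticket 1 (Bad redirect): agent_id=2 -> matches Eve
  - ticket 2 (Off by one): agent_id=NULL, no match -> kept with NULL
  - ticket 3 (Stale cache): agent_id=3 -> matches Eli
  - ticket 4 (Race condition): agent_id=1 -> matches Leo
  - ticket 5 (Wrong total): agent_id=1 -> matches Leo
  - ticket 6 (Memory leak): agent_id=2 -> matches Eve
All 6 rows appear; 1 has NULL agent.

SQL:
SELECT a.title, b.name AS agent
FROM tickets a
LEFT JOIN agents b ON a.agent_id = b.id

Result:
title          | agent
---------------+------
Bad redirect   | Eve  
Off by one     | NULL 
Stale cache    | Eli  
Race condition | Leo  
Wrong total    | Leo  
Memory leak    | Eve  


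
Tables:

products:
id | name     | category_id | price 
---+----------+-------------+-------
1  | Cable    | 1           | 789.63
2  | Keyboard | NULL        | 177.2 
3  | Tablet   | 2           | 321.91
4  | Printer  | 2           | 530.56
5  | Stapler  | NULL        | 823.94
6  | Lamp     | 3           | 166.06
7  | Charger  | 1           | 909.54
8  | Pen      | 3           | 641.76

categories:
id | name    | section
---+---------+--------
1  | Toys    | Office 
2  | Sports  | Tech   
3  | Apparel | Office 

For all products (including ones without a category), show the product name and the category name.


LEFT JOIN keeps every row from products (the left table); where category_id has no match in categories, the category columns become NULL. Walk through each product:
  - product 1 (Cable): category_id=1 -> matches Toys
  - product 2 (Keyboard): category_id=NULL, no match -> kept with NULL
  - product 3 (Tablet): category_id=2 -> matches Sports
  - product 4 (Printer): category_id=2 -> matches Sports
  - product 5 (Stapler): category_id=NULL, no match -> kept with NULL
  - product 6 (Lamp): category_id=3 -> matches Apparel
  - product 7 (Charger): category_id=1 -> matches Toys
  - product 8 (Pen): category_id=3 -> matches Apparel
All 8 rows appear; 2 have NULL category.

SQL:
SELECT a.name, b.name AS category
FROM products a
LEFT JOIN categories b ON a.category_id = b.id

Result:
name     | category
---------+---------
Cable    | Toys    
Keyboard | NULL    
Tablet   | Sports  
Printer  | Sports  
Stapler  | NULL    
Lamp     | Apparel 
Charger  | Toys    
Pen      | Apparel 


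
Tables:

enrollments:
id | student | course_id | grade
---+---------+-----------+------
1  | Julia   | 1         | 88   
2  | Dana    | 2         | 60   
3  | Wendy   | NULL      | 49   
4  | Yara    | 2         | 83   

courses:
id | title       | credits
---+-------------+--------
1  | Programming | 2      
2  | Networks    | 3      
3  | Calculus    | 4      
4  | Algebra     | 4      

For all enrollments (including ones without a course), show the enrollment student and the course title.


LEFT JOIN keeps every row from enrollments (the left table); where course_id has no match in courses, the course columns become NULL. Walk through each enrollment:
  - enrollment 1 (Julia): course_id=1 -> matches Programming
  - enrollment 2 (Dana): course_id=2 -> matches Networks
  - enrollment 3 (Wendy): course_id=NULL, no match -> kept with NULL
  - enrollment 4 (Yara): course_id=2 -> matches Networks
All 4 rows appear; 1 has NULL course.

SQL:
SELECT a.student, b.title AS course
FROM enrollments a
LEFT JOIN courses b ON a.course_id = b.id

Result:
student | course     
--------+------------
Julia   | Programming
Dana    | Networks   
Wendy   | NULL       
Yara    | Networks   


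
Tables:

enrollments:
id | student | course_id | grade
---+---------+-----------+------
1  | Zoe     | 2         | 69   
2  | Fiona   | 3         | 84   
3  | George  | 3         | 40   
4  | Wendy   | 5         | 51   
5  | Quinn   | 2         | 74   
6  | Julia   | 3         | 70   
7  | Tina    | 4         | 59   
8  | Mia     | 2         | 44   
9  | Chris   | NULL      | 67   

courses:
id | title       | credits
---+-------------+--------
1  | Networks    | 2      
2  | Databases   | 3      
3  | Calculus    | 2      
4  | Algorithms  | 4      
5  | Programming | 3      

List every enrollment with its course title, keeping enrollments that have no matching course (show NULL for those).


LEFT JOIN keeps every row from enrollments (the left table); where course_id has no match in courses, the course columns become NULL. Walk through each enrollment:
  - enrollment 1 (Zoe): course_id=2 -> matches Databases
  - enrollment 2 (Fiona): course_id=3 -> matches Calculus
  - enrollment 3 (George): course_id=3 -> matches Calculus
  - enrollment 4 (Wendy): course_id=5 -> matches Programming
  - enrollment 5 (Quinn): course_id=2 -> matches Databases
  - enrollment 6 (Julia): course_id=3 -> matches Calculus
  - enrollment 7 (Tina): course_id=4 -> matches Algorithms
  - enrollment 8 (Mia): course_id=2 -> matches Databases
  - enrollment 9 (Chris): course_id=NULL, no match -> kept with NULL
All 9 rows appear; 1 has NULL course.

SQL:
SELECT a.student, b.title AS course
FROM enrollments a
LEFT JOIN courses b ON a.course_id = b.id

Result:
student | course     
--------+------------
Zoe     | Databases  
Fiona   | Calculus   
George  | Calculus   
Wendy   | Programming
Quinn   | Databases  
Julia   | Calculus   
Tina    | Algorithms 
Mia     | Databases  
Chris   | NULL       


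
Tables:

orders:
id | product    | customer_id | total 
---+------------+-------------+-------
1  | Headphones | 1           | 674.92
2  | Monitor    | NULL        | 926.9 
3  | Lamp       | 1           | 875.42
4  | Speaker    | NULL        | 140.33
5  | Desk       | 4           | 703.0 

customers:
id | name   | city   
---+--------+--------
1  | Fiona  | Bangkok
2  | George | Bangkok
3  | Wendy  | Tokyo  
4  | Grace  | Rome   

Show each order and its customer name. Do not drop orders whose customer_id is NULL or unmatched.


LEFT JOIN keeps every row from orders (the left table); where customer_id has no match in customers, the customer columns become NULL. Walk through each order:
  - order 1 (Headphones): customer_id=1 -> matches Fiona
  - order 2 (Monitor): customer_id=NULL, no match -> kept with NULL
  - order 3 (Lamp): customer_id=1 -> matches Fiona
  - order 4 (Speaker): customer_id=NULL, no match -> kept with NULL
  - order 5 (Desk): customer_id=4 -> matches Grace
All 5 rows appear; 2 have NULL customer.

SQL:
SELECT a.product, b.name AS customer
FROM orders a
LEFT JOIN customers b ON a.customer_id = b.id

Result:
product    | customer
-----------+---------
Headphones | Fiona   
Monitor    | NULL    
Lamp       | Fiona   
Speaker    | NULL    
Desk       | Grace   


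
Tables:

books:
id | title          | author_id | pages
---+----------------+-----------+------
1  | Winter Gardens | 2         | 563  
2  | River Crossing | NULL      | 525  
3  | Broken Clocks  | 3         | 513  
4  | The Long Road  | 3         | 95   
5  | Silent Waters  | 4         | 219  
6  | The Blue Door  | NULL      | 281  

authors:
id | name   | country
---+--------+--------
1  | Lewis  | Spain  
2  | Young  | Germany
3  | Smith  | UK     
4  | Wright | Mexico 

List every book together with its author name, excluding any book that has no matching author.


INNER JOIN keeps only books rows whose author_id matches an id in authors. Walk through each book:
  - book 1 (Winter Gardens): author_id=2 -> matches Young
  - book 2 (River Crossing): author_id=NULL, no match -> dropped
  - book 3 (Broken Clocks): author_id=3 -> matches Smith
  - book 4 (The Long Road): author_id=3 -> matches Smith
  - book 5 (Silent Waters): author_id=4 -> matches Wright
  - book 6 (The Blue Door): author_id=NULL, no match -> dropped
So 2 of 6 rows are dropped.

SQL:
SELECT a.title, b.name AS author
FROM books a
INNER JOIN authors b ON a.author_id = b.id

Result:
title          | author
---------------+-------
Winter Gardens | Young 
Broken Clocks  | Smith 
The Long Road  | Smith 
Silent Waters  | Wright


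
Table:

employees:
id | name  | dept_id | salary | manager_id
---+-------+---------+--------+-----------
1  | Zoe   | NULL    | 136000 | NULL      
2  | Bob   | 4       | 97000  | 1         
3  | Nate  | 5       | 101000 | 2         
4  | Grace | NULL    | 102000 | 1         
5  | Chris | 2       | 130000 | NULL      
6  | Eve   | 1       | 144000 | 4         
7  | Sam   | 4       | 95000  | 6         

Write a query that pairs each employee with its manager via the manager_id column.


This is a self-join: employees is joined to a second copy of itself, matching each row's manager_id to another row's id. Use LEFT JOIN so rows with manager_id=NULL are kept.
  - employee 1 (Zoe): manager_id=NULL -> NULL
  - employee 2 (Bob): manager_id=1 -> Zoe
  - employee 3 (Nate): manager_id=2 -> Bob
  - employee 4 (Grace): manager_id=1 -> Zoe
  - employee 5 (Chris): manager_id=NULL -> NULL
  - employee 6 (Eve): manager_id=4 -> Grace
  - employee 7 (Sam): manager_id=6 -> Eve

SQL:
SELECT a.name AS item, b.name AS manager
FROM employees a
LEFT JOIN employees b ON a.manager_id = b.id

Result:
item  | manager
------+--------
Zoe   | NULL   
Bob   | Zoe    
Nate  | Bob    
Grace | Zoe    
Chris | NULL   
Eve   | Grace  
Sam   | Eve    


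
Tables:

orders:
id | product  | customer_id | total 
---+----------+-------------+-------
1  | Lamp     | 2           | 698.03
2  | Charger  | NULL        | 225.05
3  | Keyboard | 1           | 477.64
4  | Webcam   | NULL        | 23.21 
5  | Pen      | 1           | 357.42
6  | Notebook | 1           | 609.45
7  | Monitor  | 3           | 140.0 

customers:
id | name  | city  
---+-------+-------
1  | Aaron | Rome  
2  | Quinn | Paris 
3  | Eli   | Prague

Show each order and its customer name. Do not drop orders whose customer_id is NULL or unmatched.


LEFT JOIN keeps every row from orders (the left table); where customer_id has no match in customers, the customer columns become NULL. Walk through each order:
  - order 1 (Lamp): customer_id=2 -> matches Quinn
  - order 2 (Charger): customer_id=NULL, no match -> kept with NULL
  - order 3 (Keyboard): customer_id=1 -> matches Aaron
  - order 4 (Webcam): customer_id=NULL, no match -> kept with NULL
  - order 5 (Pen): customer_id=1 -> matches Aaron
  - order 6 (Notebook): customer_id=1 -> matches Aaron
  - order 7 (Monitor): customer_id=3 -> matches Eli
All 7 rows appear; 2 have NULL customer.

SQL:
SELECT a.product, b.name AS customer
FROM orders a
LEFT JOIN customers b ON a.customer_id = b.id

Result:
product  | customer
---------+---------
Lamp     | Quinn   
Charger  | NULL    
Keyboard | Aaron   
Webcam   | NULL    
Pen      | Aaron   
Notebook | Aaron   
Monitor  | Eli     


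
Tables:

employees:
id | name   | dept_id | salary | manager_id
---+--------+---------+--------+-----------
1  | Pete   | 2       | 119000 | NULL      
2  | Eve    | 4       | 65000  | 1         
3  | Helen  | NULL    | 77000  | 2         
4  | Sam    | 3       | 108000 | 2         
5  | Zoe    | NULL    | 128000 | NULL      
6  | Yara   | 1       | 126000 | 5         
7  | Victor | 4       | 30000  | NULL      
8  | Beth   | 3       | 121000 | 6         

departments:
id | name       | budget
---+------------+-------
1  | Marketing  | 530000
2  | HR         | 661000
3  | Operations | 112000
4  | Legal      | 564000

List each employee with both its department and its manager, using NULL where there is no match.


Two LEFT JOINs from the same base table employees: one to departments via dept_id, one to employees itself via manager_id. Both are LEFT so every employee is preserved.
Match against departments:
  - employee 1 (Pete): dept_id=2 -> matches HR
  - employee 2 (Eve): dept_id=4 -> matches Legal
  - employee 3 (Helen): dept_id=NULL, no match -> kept with NULL
  - employee 4 (Sam): dept_id=3 -> matches Operations
  - employee 5 (Zoe): dept_id=NULL, no match -> kept with NULL
  - employee 6 (Yara): dept_id=1 -> matches Marketing
  - employee 7 (Victor): dept_id=4 -> matches Legal
  - employee 8 (Beth): dept_id=3 -> matches Operations
Match against employees (self):
  - employee 1 (Pete): manager_id=NULL -> NULL
  - employee 2 (Eve): manager_id=1 -> Pete
  - employee 3 (Helen): manager_id=2 -> Eve
  - employee 4 (Sam): manager_id=2 -> Eve
  - employee 5 (Zoe): manager_id=NULL -> NULL
  - employee 6 (Yara): manager_id=5 -> Zoe
  - employee 7 (Victor): manager_id=NULL -> NULL
  - employee 8 (Beth): manager_id=6 -> Yara

SQL:
SELECT a.name, b.name AS department, c.name AS manager
FROM employees a
LEFT JOIN departments b ON a.dept_id = b.id
LEFT JOIN employees c ON a.manager_id = c.id

Result:
name   | department | manager
-------+------------+--------
Pete   | HR         | NULL   
Eve    | Legal      | Pete   
Helen  | NULL       | Eve    
Sam    | Operations | Eve    
Zoe    | NULL       | NULL   
Yara   | Marketing  | Zoe    
Victor | Legal      | NULL   
Beth   | Operations | Yara   


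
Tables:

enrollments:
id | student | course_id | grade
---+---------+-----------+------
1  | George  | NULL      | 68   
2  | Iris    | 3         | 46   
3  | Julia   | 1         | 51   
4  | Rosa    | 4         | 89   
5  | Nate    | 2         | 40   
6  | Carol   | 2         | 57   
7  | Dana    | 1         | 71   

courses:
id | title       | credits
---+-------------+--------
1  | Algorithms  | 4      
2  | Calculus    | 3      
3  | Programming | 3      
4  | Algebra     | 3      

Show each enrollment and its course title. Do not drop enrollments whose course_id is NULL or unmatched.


LEFT JOIN keeps every row from enrollments (the left table); where course_id has no match in courses, the course columns become NULL. Walk through each enrollment:
  - enrollment 1 (George): course_id=NULL, no match -> kept with NULL
  - enrollment 2 (Iris): course_id=3 -> matches Programming
  - enrollment 3 (Julia): course_id=1 -> matches Algorithms
  - enrollment 4 (Rosa): course_id=4 -> matches Algebra
  - enrollment 5 (Nate): course_id=2 -> matches Calculus
  - enrollment 6 (Carol): course_id=2 -> matches Calculus
  - enrollment 7 (Dana): course_id=1 -> matches Algorithms
All 7 rows appear; 1 has NULL course.

SQL:
SELECT a.student, b.title AS course
FROM enrollments a
LEFT JOIN courses b ON a.course_id = b.id

Result:
student | course     
--------+------------
George  | NULL       
Iris    | Programming
Julia   | Algorithms 
Rosa    | Algebra    
Nate    | Calculus   
Carol   | Calculus   
Dana    | Algorithms 


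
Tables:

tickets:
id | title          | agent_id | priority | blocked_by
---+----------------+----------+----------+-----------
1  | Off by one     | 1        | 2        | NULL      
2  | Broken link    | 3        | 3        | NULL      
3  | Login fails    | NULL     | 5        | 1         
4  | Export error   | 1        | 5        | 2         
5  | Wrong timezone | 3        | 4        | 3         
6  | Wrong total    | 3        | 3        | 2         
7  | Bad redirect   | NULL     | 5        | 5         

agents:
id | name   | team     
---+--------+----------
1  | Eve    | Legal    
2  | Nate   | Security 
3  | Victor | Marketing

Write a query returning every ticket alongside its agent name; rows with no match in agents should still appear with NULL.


LEFT JOIN keeps every row from tickets (the left table); where agent_id has no match in agents, the agent columns become NULL. Walk through each ticket:
  - ticket 1 (Off by one): agent_id=1 -> matches Eve
  - ticket 2 (Broken link): agent_id=3 -> matches Victor
  - ticket 3 (Login fails): agent_id=NULL, no match -> kept with NULL
  - ticket 4 (Export error): agent_id=1 -> matches Eve
  - ticket 5 (Wrong timezone): agent_id=3 -> matches Victor
  - ticket 6 (Wrong total): agent_id=3 -> matches Victor
  - ticket 7 (Bad redirect): agent_id=NULL, no match -> kept with NULL
All 7 rows appear; 2 have NULL agent.

SQL:
SELECT a.title, b.name AS agent
FROM tickets a
LEFT JOIN agents b ON a.agent_id = b.id

Result:
title          | agent 
---------------+-------
Off by one     | Eve   
Broken link    | Victor
Login fails    | NULL  
Export error   | Eve   
Wrong timezone | Victor
Wrong total    | Victor
Bad redirect   | NULL  


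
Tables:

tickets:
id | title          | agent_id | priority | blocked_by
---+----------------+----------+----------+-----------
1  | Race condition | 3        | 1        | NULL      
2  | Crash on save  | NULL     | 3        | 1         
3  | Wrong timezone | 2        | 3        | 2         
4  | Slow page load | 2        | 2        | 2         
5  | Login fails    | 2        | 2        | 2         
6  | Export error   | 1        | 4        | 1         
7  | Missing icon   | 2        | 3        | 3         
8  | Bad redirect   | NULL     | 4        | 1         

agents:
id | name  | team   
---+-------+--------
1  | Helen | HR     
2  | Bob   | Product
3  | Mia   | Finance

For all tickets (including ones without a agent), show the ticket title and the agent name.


LEFT JOIN keeps every row from tickets (the left table); where agent_id has no match in agents, the agent columns become NULL. Walk through each ticket:
  - ticket 1 (Race condition): agent_id=3 -> matches Mia
  - ticket 2 (Crash on save): agent_id=NULL, no match -> kept with NULL
  - ticket 3 (Wrong timezone): agent_id=2 -> matches Bob
  - ticket 4 (Slow page load): agent_id=2 -> matches Bob
  - ticket 5 (Login fails): agent_id=2 -> matches Bob
  - ticket 6 (Export error): agent_id=1 -> matches Helen
  - ticket 7 (Missing icon): agent_id=2 -> matches Bob
  - ticket 8 (Bad redirect): agent_id=NULL, no match -> kept with NULL
All 8 rows appear; 2 have NULL agent.

SQL:
SELECT a.title, b.name AS agent
FROM tickets a
LEFT JOIN agents b ON a.agent_id = b.id

Result:
title          | agent
---------------+------
Race condition | Mia  
Crash on save  | NULL 
Wrong timezone | Bob  
Slow page load | Bob  
Login fails    | Bob  
Export error   | Helen
Missing icon   | Bob  
Bad redirect   | NULL 


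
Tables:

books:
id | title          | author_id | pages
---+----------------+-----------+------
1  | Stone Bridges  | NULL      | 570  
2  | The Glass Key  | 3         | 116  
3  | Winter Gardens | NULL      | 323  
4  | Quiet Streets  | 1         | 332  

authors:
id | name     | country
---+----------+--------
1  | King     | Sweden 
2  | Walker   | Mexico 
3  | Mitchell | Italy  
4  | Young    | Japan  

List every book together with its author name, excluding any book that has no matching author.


INNER JOIN keeps only books rows whose author_id matches an id in authors. Walk through each book:
  - book 1 (Stone Bridges): author_id=NULL, no match -> dropped
  - book 2 (The Glass Key): author_id=3 -> matches Mitchell
  - book 3 (Winter Gardens): author_id=NULL, no match -> dropped
  - book 4 (Quiet Streets): author_id=1 -> matches King
So 2 of 4 rows are dropped.

SQL:
SELECT a.title, b.name AS author
FROM books a
INNER JOIN authors b ON a.author_id = b.id

Result:
title         | author  
--------------+---------
The Glass Key | Mitchell
Quiet Streets | King    


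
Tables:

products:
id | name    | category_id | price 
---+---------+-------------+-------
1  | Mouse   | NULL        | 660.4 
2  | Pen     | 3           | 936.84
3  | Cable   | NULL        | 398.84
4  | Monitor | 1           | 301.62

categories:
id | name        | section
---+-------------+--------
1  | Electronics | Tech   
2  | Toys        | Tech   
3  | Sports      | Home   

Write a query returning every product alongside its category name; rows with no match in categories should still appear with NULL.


LEFT JOIN keeps every row from products (the left table); where category_id has no match in categories, the category columns become NULL. Walk through each product:
  - product 1 (Mouse): category_id=NULL, no match -> kept with NULL
  - product 2 (Pen): category_id=3 -> matches Sports
  - product 3 (Cable): category_id=NULL, no match -> kept with NULL
  - product 4 (Monitor): category_id=1 -> matches Electronics
All 4 rows appear; 2 have NULL category.

SQL:
SELECT a.name, b.name AS category
FROM products a
LEFT JOIN categories b ON a.category_id = b.id

Result:
name    | category   
--------+------------
Mouse   | NULL       
Pen     | Sports     
Cable   | NULL       
Monitor | Electronics


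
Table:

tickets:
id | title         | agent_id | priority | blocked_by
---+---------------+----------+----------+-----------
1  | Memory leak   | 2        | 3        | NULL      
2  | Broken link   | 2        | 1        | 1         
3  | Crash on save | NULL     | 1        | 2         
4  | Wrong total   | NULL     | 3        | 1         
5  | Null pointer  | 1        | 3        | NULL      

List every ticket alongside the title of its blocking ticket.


This is a self-join: tickets is joined to a second copy of itself, matching each row's blocked_by to another row's id. Use LEFT JOIN so rows with blocked_by=NULL are kept.
  - ticket 1 (Memory leak): blocked_by=NULL -> NULL
  - ticket 2 (Broken link): blocked_by=1 -> Memory leak
  - ticket 3 (Crash on save): blocked_by=2 -> Broken link
  - ticket 4 (Wrong total): blocked_by=1 -> Memory leak
  - ticket 5 (Null pointer): blocked_by=NULL -> NULL

SQL:
SELECT a.title AS item, b.title AS blocked_by
FROM tickets a
LEFT JOIN tickets b ON a.blocked_by = b.id

Result:
item          | blocked_by 
--------------+------------
Memory leak   | NULL       
Broken link   | Memory leak
Crash on save | Broken link
Wrong total   | Memory leak
Null pointer  | NULL       


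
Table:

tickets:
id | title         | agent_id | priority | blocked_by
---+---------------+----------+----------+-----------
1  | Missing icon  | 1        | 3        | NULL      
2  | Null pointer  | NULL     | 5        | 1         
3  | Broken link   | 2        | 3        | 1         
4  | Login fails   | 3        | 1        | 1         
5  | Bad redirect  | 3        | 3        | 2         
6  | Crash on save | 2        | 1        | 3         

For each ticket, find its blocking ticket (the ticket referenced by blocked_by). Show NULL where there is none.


This is a self-join: tickets is joined to a second copy of itself, matching each row's blocked_by to another row's id. Use LEFT JOIN so rows with blocked_by=NULL are kept.
  - ticket 1 (Missing icon): blocked_by=NULL -> NULL
  - ticket 2 (Null pointer): blocked_by=1 -> Missing icon
  - ticket 3 (Broken link): blocked_by=1 -> Missing icon
  - ticket 4 (Login fails): blocked_by=1 -> Missing icon
  - ticket 5 (Bad redirect): blocked_by=2 -> Null pointer
  - ticket 6 (Crash on save): blocked_by=3 -> Broken link

SQL:
SELECT a.title AS item, b.title AS blocked_by
FROM tickets a
LEFT JOIN tickets b ON a.blocked_by = b.id

Result:
item          | blocked_by  
--------------+-------------
Missing icon  | NULL        
Null pointer  | Missing icon
Broken link   | Missing icon
Login fails   | Missing icon
Bad redirect  | Null pointer
Crash on save | Broken link 


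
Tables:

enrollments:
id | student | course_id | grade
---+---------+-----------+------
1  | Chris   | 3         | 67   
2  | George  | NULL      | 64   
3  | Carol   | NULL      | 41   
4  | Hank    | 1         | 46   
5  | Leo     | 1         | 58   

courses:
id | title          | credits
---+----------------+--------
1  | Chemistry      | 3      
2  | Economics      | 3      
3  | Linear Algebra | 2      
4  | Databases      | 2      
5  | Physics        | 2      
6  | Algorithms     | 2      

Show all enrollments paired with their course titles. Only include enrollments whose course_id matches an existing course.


INNER JOIN keeps only enrollments rows whose course_id matches an id in courses. Walk through each enrollment:
  - enrollment 1 (Chris): course_id=3 -> matches Linear Algebra
  - enrollment 2 (George): course_id=NULL, no match -> dropped
  - enrollment 3 (Carol): course_id=NULL, no match -> dropped
  - enrollment 4 (Hank): course_id=1 -> matches Chemistry
  - enrollment 5 (Leo): course_id=1 -> matches Chemistry
So 2 of 5 rows are dropped.

SQL:
SELECT a.student, b.title AS course
FROM enrollments a
INNER JOIN courses b ON a.course_id = b.id

Result:
student | course        
--------+---------------
Chris   | Linear Algebra
Hank    | Chemistry     
Leo     | Chemistry     


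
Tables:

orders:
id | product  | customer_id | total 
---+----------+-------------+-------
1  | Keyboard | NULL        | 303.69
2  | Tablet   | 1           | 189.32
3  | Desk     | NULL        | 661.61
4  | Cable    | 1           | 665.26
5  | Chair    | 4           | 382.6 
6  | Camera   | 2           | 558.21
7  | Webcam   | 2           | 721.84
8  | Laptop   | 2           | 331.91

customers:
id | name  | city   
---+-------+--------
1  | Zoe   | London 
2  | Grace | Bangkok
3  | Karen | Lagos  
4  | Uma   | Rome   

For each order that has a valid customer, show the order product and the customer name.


INNER JOIN keeps only orders rows whose customer_id matches an id in customers. Walk through each order:
  - order 1 (Keyboard): customer_id=NULL, no match -> dropped
  - order 2 (Tablet): customer_id=1 -> matches Zoe
  - order 3 (Desk): customer_id=NULL, no match -> dropped
  - order 4 (Cable): customer_id=1 -> matches Zoe
  - order 5 (Chair): customer_id=4 -> matches Uma
  - order 6 (Camera): customer_id=2 -> matches Grace
  - order 7 (Webcam): customer_id=2 -> matches Grace
  - order 8 (Laptop): customer_id=2 -> matches Grace
So 2 of 8 rows are dropped.

SQL:
SELECT a.product, b.name AS customer
FROM orders a
INNER JOIN customers b ON a.customer_id = b.id

Result:
product | customer
--------+---------
Tablet  | Zoe     
Cable   | Zoe     
Chair   | Uma     
Camera  | Grace   
Webcam  | Grace   
Laptop  | Grace   


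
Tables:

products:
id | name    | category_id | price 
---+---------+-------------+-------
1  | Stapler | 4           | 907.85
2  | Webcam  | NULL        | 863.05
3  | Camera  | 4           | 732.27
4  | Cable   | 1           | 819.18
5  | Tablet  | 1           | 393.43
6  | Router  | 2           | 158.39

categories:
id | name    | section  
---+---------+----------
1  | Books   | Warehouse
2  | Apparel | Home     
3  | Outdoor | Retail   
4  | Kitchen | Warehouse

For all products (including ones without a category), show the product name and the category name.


LEFT JOIN keeps every row from products (the left table); where category_id has no match in categories, the category columns become NULL. Walk through each product:
  - product 1 (Stapler): category_id=4 -> matches Kitchen
  - product 2 (Webcam): category_id=NULL, no match -> kept with NULL
  - product 3 (Camera): category_id=4 -> matches Kitchen
  - product 4 (Cable): category_id=1 -> matches Books
  - product 5 (Tablet): category_id=1 -> matches Books
  - product 6 (Router): category_id=2 -> matches Apparel
All 6 rows appear; 1 has NULL category.

SQL:
SELECT a.name, b.name AS category
FROM products a
LEFT JOIN categories b ON a.category_id = b.id

Result:
name    | category
--------+---------
Stapler | Kitchen 
Webcam  | NULL    
Camera  | Kitchen 
Cable   | Books   
Tablet  | Books   
Router  | Apparel 
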